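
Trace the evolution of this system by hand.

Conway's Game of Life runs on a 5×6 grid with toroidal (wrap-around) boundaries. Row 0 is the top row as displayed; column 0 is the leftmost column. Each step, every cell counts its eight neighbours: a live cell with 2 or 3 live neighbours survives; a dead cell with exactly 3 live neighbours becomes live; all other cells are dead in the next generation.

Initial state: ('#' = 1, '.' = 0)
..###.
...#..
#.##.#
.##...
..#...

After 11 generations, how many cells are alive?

0) ..###.
...#..
#.##.#
.##...
..#...
1) ..#.#.
.#...#
#..##.
#.....
......
2) ......
###..#
##..#.
.....#
......
3) ##....
..#..#
..#.#.
#....#
......
4) ##....
#.##.#
##.##.
.....#
.#...#
5) ....#.
...#..
.#.#..
.##..#
.#...#
6) ....#.
..###.
##.##.
.#..#.
.##.##
7) .#....
.##...
##....
......
###.##
8) ...#.#
..#...
###...
..#...
###..#
9) ...###
#.##..
..##..
...#.#
######
10) ......
.#...#
.#....
.....#
.#....
11) #.....
#.....
......
#.....
......

3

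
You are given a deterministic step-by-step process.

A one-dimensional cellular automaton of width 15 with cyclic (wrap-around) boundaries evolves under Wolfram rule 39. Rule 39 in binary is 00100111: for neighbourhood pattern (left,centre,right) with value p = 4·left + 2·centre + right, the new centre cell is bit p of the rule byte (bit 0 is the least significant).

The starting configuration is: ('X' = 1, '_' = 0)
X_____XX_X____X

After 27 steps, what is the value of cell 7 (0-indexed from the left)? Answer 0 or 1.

step 0: X_____XX_X____X
step 1: __XXXX__XX_XXX_
step 2: XX_____X__X____
step 3: ___XXXXX_XX_XXX
step 4: _XX_____X__X___
step 5: X___XXXXX_XX_XX
step 6: __XX_____X__X__
step 7: XX___XXXXX_XX_X
step 8: ___XX_____X__X_
step 9: XXX___XXXXX_XX_
step 10: ____XX_____X__X
step 11: _XXX___XXXXX_XX
step 12: X____XX_____X__
step 13: X_XXX___XXXXX_X
step 14: _X____XX_____X_
step 15: XX_XXX___XXXXX_
step 16: __X____XX_____X
step 17: _XX_XXX___XXXXX
step 18: X__X____XX_____
step 19: X_XX_XXX___XXXX
step 20: _X__X____XX____
step 21: XX_XX_XXX___XXX
step 22: __X__X____XX___
step 23: XXX_XX_XXX___XX
step 24: ___X__X____XX__
step 25: XXXX_XX_XXX___X
step 26: ____X__X____XX_
step 27: XXXXX_XX_XXX___

1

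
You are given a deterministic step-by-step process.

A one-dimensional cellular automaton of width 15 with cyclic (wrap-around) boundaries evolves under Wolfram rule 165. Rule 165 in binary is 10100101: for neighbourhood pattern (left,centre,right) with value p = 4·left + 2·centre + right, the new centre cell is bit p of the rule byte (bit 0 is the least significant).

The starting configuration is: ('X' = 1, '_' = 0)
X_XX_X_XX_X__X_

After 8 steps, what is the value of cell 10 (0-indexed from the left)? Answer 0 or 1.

1

[0] X_XX_X_XX_X__X_
[1] XX__XXX__XX__XX
[2] X____X________X
[3] __XX_X_XXXXXX__
[4] X___XXX_XXXX__X
[5] __X__X_X_XX____
[6] X_X__XXXX___XXX
[7] _XX___XX__X__XX
[8] X___X_____X____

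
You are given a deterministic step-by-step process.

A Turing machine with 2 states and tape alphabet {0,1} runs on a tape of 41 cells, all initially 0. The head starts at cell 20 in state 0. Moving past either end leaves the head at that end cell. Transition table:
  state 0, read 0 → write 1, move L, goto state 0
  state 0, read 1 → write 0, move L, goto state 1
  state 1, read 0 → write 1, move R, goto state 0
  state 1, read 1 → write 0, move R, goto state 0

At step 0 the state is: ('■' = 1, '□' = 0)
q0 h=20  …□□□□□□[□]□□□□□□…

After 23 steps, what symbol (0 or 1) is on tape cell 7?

[0] q0 h=20  …□□□□□□[□]□□□□□□…
[1] q0 h=19  …□□□□□□[□]■□□□□□…
[2] q0 h=18  …□□□□□□[□]■■□□□□…
[3] q0 h=17  …□□□□□□[□]■■■□□□…
[4] q0 h=16  …□□□□□□[□]■■■■□□…
[5] q0 h=15  …□□□□□□[□]■■■■■□…
[6] q0 h=14  …□□□□□□[□]■■■■■■…
[7] q0 h=13  …□□□□□□[□]■■■■■■…
[8] q0 h=12  …□□□□□□[□]■■■■■■…
[9] q0 h=11  …□□□□□□[□]■■■■■■…
[10] q0 h=10  …□□□□□□[□]■■■■■■…
[11] q0 h= 9  …□□□□□□[□]■■■■■■…
[12] q0 h= 8  …□□□□□□[□]■■■■■■…
[13] q0 h= 7  …□□□□□□[□]■■■■■■…
[14] q0 h= 6  |□□□□□□[□]■■■■■■…
[15] q0 h= 5  |□□□□□[□]■■■■■■…
[16] q0 h= 4  |□□□□[□]■■■■■■…
[17] q0 h= 3  |□□□[□]■■■■■■…
[18] q0 h= 2  |□□[□]■■■■■■…
[19] q0 h= 1  |□[□]■■■■■■…
[20] q0 h= 0  |[□]■■■■■■…
[21] q0 h= 0  |[■]■■■■■■…
[22] q1 h= 0  |[□]■■■■■■…
[23] q0 h= 1  |■[■]■■■■■■…

1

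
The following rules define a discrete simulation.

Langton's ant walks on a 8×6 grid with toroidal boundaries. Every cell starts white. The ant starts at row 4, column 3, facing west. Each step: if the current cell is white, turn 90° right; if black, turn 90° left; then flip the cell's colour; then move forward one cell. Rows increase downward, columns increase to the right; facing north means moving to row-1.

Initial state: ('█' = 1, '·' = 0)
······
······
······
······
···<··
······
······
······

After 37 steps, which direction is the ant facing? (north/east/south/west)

south

step 0: ······
······
······
······
···<··
······
······
······
step 1: ······
······
······
···^··
···█··
······
······
······
step 2: ······
······
······
···█>·
···█··
······
······
······
step 3: ······
······
······
···██·
···█v·
······
······
······
step 4: ······
······
······
···██·
···<█·
······
······
······
step 5: ······
······
······
···██·
····█·
···v··
······
······
step 6: ······
······
······
···██·
····█·
··<█··
······
······
step 7: ······
······
······
···██·
··^·█·
··██··
······
······
step 8: ······
······
······
···██·
··█>█·
··██··
······
······
step 9: ······
······
······
···██·
··███·
··█v··
······
······
step 10: ······
······
······
···██·
··███·
··█·>·
······
······
step 11: ······
······
······
···██·
··███·
··█·█·
····v·
······
step 12: ······
······
······
···██·
··███·
··█·█·
···<█·
······
step 13: ······
······
······
···██·
··███·
··█^█·
···██·
······
step 14: ······
······
······
···██·
··███·
··██>·
···██·
······
step 15: ······
······
······
···██·
··██^·
··██··
···██·
······
step 16: ······
······
······
···██·
··█<··
··██··
···██·
······
step 17: ······
······
······
···██·
··█···
··█v··
···██·
······
step 18: ······
······
······
···██·
··█···
··█·>·
···██·
······
step 19: ······
······
······
···██·
··█···
··█·█·
···█v·
······
step 20: ······
······
······
···██·
··█···
··█·█·
···█·>
······
step 21: ······
······
······
···██·
··█···
··█·█·
···█·█
·····v
step 22: ······
······
······
···██·
··█···
··█·█·
···█·█
····<█
step 23: ······
······
······
···██·
··█···
··█·█·
···█^█
····██
step 24: ······
······
······
···██·
··█···
··█·█·
···██>
····██
step 25: ······
······
······
···██·
··█···
··█·█^
···██·
····██
step 26: ······
······
······
···██·
··█···
>·█·██
···██·
····██
step 27: ······
······
······
···██·
··█···
█·█·██
v··██·
····██
step 28: ······
······
······
···██·
··█···
█·█·██
█··██<
····██
step 29: ······
······
······
···██·
··█···
█·█·█^
█··███
····██
step 30: ······
······
······
···██·
··█···
█·█·<·
█··███
····██
step 31: ······
······
······
···██·
··█···
█·█···
█··█v█
····██
step 32: ······
······
······
···██·
··█···
█·█···
█··█·>
····██
step 33: ······
······
······
···██·
··█···
█·█··^
█··█··
····██
step 34: ······
······
······
···██·
··█···
>·█··█
█··█··
····██
step 35: ······
······
······
···██·
^·█···
··█··█
█··█··
····██
step 36: ······
······
······
···██·
█>█···
··█··█
█··█··
····██
step 37: ······
······
······
···██·
███···
·v█··█
█··█··
····██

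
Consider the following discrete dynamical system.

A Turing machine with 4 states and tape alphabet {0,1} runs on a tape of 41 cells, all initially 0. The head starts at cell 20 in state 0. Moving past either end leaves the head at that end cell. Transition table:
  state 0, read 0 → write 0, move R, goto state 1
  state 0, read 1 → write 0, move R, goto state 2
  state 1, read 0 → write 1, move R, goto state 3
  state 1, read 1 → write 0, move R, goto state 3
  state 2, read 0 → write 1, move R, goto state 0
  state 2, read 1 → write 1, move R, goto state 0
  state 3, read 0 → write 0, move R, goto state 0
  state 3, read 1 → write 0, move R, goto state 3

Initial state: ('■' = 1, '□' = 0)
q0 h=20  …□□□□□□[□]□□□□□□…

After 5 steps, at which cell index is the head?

25

[0] q0 h=20  …□□□□□□[□]□□□□□□…
[1] q1 h=21  …□□□□□□[□]□□□□□□…
[2] q3 h=22  …□□□□□■[□]□□□□□□…
[3] q0 h=23  …□□□□■□[□]□□□□□□…
[4] q1 h=24  …□□□■□□[□]□□□□□□…
[5] q3 h=25  …□□■□□■[□]□□□□□□…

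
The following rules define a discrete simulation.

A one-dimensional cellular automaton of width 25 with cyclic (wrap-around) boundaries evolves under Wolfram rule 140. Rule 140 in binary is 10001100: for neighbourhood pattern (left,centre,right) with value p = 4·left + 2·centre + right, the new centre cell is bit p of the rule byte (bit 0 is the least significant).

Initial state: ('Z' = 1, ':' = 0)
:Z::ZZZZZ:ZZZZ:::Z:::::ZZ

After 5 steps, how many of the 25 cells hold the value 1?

5

[0] :Z::ZZZZZ:ZZZZ:::Z:::::ZZ
[1] :Z::ZZZZ::ZZZ::::Z:::::Z:
[2] :Z::ZZZ:::ZZ:::::Z:::::Z:
[3] :Z::ZZ::::Z::::::Z:::::Z:
[4] :Z::Z:::::Z::::::Z:::::Z:
[5] :Z::Z:::::Z::::::Z:::::Z:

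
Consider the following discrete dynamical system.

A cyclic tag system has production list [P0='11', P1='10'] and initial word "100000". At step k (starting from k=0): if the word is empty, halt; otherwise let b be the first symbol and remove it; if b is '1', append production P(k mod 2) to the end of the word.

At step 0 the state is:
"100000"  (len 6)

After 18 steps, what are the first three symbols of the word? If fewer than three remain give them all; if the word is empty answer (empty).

111

t=0: "100000"  (len 6)
t=1: "0000011"  (len 7)
t=2: "000011"  (len 6)
t=3: "00011"  (len 5)
t=4: "0011"  (len 4)
t=5: "011"  (len 3)
t=6: "11"  (len 2)
t=7: "111"  (len 3)
t=8: "1110"  (len 4)
t=9: "11011"  (len 5)
t=10: "101110"  (len 6)
t=11: "0111011"  (len 7)
t=12: "111011"  (len 6)
t=13: "1101111"  (len 7)
t=14: "10111110"  (len 8)
t=15: "011111011"  (len 9)
t=16: "11111011"  (len 8)
t=17: "111101111"  (len 9)
t=18: "1110111110"  (len 10)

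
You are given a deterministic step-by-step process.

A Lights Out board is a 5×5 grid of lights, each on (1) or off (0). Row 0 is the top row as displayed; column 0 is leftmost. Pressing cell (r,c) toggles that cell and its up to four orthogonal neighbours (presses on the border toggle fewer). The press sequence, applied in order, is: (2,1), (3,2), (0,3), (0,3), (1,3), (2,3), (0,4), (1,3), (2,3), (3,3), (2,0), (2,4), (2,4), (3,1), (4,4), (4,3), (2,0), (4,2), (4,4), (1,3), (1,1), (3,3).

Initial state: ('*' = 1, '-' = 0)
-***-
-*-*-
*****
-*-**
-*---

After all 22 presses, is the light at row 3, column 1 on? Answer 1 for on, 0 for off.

t=0: -***-
-*-*-
*****
-*-**
-*---
t=1: -***-
---*-
---**
---**
-*---
t=2: -***-
---*-
--***
-**-*
-**--
t=3: -*--*
-----
--***
-**-*
-**--
t=4: -***-
---*-
--***
-**-*
-**--
t=5: -**--
--*-*
--*-*
-**-*
-**--
t=6: -**--
--***
---*-
-****
-**--
t=7: -****
--**-
---*-
-****
-**--
t=8: -**-*
----*
-----
-****
-**--
t=9: -**-*
---**
--***
-**-*
-**--
t=10: -**-*
---**
--*-*
-*-*-
-***-
t=11: -**-*
*--**
***-*
**-*-
-***-
t=12: -**-*
*--*-
****-
**-**
-***-
t=13: -**-*
*--**
***-*
**-*-
-***-
t=14: -**-*
*--**
*-*-*
--**-
--**-
t=15: -**-*
*--**
*-*-*
--***
--*-*
t=16: -**-*
*--**
*-*-*
--*-*
---*-
t=17: -**-*
---**
-**-*
*-*-*
---*-
t=18: -**-*
---**
-**-*
*---*
-**--
t=19: -**-*
---**
-**-*
*----
-****
t=20: -****
--*--
-****
*----
-****
t=21: --***
**---
--***
*----
-****
t=22: --***
**---
--*-*
*-***
-**-*

0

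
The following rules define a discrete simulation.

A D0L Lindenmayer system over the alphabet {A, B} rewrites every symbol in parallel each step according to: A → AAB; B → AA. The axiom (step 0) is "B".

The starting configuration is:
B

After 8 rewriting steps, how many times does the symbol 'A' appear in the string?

t=0: B
t=1: AA
t=2: AABAAB
t=3: AABAABAAAABAABAA
t=4: AABAABAAAABAABAAAABAABAABAABAAAABAABAAAABAAB
t=5: AABAABAAAABAABAAAABAABAABAABAAAABAABAAAABAABAABAABAAAABAABAAAABAABAAAABAABAAAABAABAABAABAAAABAABAAAABAABAABAABAAAABAABAA
t=6: AABAABAAAABAABAAAABAABAABAABAAAABAABAAAABAABAABAABAAAABAAB…BAABAAAABAABAAAABAABAAAABAABAAAABAABAABAABAAAABAABAAAABAAB  (len 328)
t=7: AABAABAAAABAABAAAABAABAABAABAAAABAABAAAABAABAABAABAAAABAAB…BAABAAAABAABAAAABAABAABAABAAAABAABAAAABAABAABAABAAAABAABAA  (len 896)
t=8: AABAABAAAABAABAAAABAABAABAABAAAABAABAAAABAABAABAABAAAABAAB…BAABAAAABAABAAAABAABAAAABAABAAAABAABAABAABAAAABAABAAAABAAB  (len 2448)

1792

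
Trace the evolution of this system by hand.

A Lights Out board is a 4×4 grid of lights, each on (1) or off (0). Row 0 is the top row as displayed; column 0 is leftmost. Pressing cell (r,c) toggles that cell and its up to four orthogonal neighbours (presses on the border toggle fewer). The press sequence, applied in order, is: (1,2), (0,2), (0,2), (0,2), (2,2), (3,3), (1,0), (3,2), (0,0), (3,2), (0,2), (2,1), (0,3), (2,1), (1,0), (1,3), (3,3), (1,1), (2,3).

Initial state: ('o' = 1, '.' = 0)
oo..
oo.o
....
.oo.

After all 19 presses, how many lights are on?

[0] oo..
oo.o
....
.oo.
[1] ooo.
o.o.
..o.
.oo.
[2] o..o
o...
..o.
.oo.
[3] ooo.
o.o.
..o.
.oo.
[4] o..o
o...
..o.
.oo.
[5] o..o
o.o.
.o.o
.o..
[6] o..o
o.o.
.o..
.ooo
[7] ...o
.oo.
oo..
.ooo
[8] ...o
.oo.
ooo.
....
[9] oo.o
ooo.
ooo.
....
[10] oo.o
ooo.
oo..
.ooo
[11] o.o.
oo..
oo..
.ooo
[12] o.o.
o...
..o.
..oo
[13] o..o
o..o
..o.
..oo
[14] o..o
oo.o
oo..
.ooo
[15] ...o
...o
.o..
.ooo
[16] ....
..o.
.o.o
.ooo
[17] ....
..o.
.o..
.o..
[18] .o..
oo..
....
.o..
[19] .o..
oo.o
..oo
.o.o

8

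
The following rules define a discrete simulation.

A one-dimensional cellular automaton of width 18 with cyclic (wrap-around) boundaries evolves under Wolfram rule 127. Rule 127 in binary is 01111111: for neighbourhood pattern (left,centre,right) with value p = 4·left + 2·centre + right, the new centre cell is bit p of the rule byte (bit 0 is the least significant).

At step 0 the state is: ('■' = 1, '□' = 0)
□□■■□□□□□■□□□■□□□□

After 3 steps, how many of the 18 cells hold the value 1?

0) □□■■□□□□□■□□□■□□□□
1) ■■■■■■■■■■■■■■■■■■
2) □□□□□□□□□□□□□□□□□□
3) ■■■■■■■■■■■■■■■■■■

18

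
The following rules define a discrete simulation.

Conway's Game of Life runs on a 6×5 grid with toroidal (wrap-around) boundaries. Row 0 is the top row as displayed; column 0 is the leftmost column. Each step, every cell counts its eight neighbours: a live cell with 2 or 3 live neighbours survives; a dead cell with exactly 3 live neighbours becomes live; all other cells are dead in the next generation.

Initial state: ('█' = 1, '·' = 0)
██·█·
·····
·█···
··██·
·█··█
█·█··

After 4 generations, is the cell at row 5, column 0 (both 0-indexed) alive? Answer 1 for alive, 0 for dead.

0

gen 0: ██·█·
·····
·█···
··██·
·█··█
█·█··
gen 1: ███·█
███··
··█··
████·
██··█
··██·
gen 2: ····█
····█
····█
···█·
·····
·····
gen 3: ·····
█··██
···██
·····
·····
·····
gen 4: ····█
█··█·
█··█·
·····
·····
·····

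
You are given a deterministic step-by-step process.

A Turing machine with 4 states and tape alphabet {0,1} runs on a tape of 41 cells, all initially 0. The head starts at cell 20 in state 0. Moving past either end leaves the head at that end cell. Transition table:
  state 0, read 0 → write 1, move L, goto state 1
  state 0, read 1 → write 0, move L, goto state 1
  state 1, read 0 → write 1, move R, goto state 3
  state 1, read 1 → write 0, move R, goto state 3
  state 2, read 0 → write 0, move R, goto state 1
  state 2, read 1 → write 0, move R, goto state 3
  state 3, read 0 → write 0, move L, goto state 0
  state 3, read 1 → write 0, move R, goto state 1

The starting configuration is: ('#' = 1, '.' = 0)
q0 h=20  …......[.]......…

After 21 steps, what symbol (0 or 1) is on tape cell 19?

[0] q0 h=20  …......[.]......…
[1] q1 h=19  …......[.]#.....…
[2] q3 h=20  ….....#[#]......…
[3] q1 h=21  …....#.[.]......…
[4] q3 h=22  …...#.#[.]......…
[5] q0 h=21  …....#.[#]......…
[6] q1 h=20  ….....#[.]......…
[7] q3 h=21  …....##[.]......…
[8] q0 h=20  ….....#[#]......…
[9] q1 h=19  …......[#]......…
[10] q3 h=20  …......[.]......…
[11] q0 h=19  …......[.]......…
[12] q1 h=18  …......[.]#.....…
[13] q3 h=19  ….....#[#]......…
[14] q1 h=20  …....#.[.]......…
[15] q3 h=21  …...#.#[.]......…
[16] q0 h=20  …....#.[#]......…
[17] q1 h=19  ….....#[.]......…
[18] q3 h=20  …....##[.]......…
[19] q0 h=19  ….....#[#]......…
[20] q1 h=18  …......[#]......…
[21] q3 h=19  …......[.]......…

0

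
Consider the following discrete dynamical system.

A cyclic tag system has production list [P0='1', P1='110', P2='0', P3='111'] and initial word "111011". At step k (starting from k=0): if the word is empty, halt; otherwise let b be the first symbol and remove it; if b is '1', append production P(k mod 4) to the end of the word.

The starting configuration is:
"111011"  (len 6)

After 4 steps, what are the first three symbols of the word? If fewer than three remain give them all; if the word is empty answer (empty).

111

[0] "111011"  (len 6)
[1] "110111"  (len 6)
[2] "10111110"  (len 8)
[3] "01111100"  (len 8)
[4] "1111100"  (len 7)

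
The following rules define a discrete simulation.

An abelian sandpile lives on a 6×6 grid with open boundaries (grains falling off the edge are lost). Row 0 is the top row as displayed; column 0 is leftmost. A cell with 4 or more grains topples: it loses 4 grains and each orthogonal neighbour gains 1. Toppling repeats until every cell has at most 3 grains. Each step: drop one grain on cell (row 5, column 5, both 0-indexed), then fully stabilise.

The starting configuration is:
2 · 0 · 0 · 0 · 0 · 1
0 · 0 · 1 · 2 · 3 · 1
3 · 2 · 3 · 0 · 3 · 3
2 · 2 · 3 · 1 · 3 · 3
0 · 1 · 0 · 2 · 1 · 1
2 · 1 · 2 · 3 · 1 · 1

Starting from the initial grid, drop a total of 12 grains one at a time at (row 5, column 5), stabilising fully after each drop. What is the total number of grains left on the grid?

54

step 0: 2 · 0 · 0 · 0 · 0 · 1
0 · 0 · 1 · 2 · 3 · 1
3 · 2 · 3 · 0 · 3 · 3
2 · 2 · 3 · 1 · 3 · 3
0 · 1 · 0 · 2 · 1 · 1
2 · 1 · 2 · 3 · 1 · 1
step 1: 2 · 0 · 0 · 0 · 0 · 1
0 · 0 · 1 · 2 · 3 · 1
3 · 2 · 3 · 0 · 3 · 3
2 · 2 · 3 · 1 · 3 · 3
0 · 1 · 0 · 2 · 1 · 1
2 · 1 · 2 · 3 · 1 · 2
step 2: 2 · 0 · 0 · 0 · 0 · 1
0 · 0 · 1 · 2 · 3 · 1
3 · 2 · 3 · 0 · 3 · 3
2 · 2 · 3 · 1 · 3 · 3
0 · 1 · 0 · 2 · 1 · 1
2 · 1 · 2 · 3 · 1 · 3
step 3: 2 · 0 · 0 · 0 · 0 · 1
0 · 0 · 1 · 2 · 3 · 1
3 · 2 · 3 · 0 · 3 · 3
2 · 2 · 3 · 1 · 3 · 3
0 · 1 · 0 · 2 · 1 · 2
2 · 1 · 2 · 3 · 2 · 0
step 4: 2 · 0 · 0 · 0 · 0 · 1
0 · 0 · 1 · 2 · 3 · 1
3 · 2 · 3 · 0 · 3 · 3
2 · 2 · 3 · 1 · 3 · 3
0 · 1 · 0 · 2 · 1 · 2
2 · 1 · 2 · 3 · 2 · 1
step 5: 2 · 0 · 0 · 0 · 0 · 1
0 · 0 · 1 · 2 · 3 · 1
3 · 2 · 3 · 0 · 3 · 3
2 · 2 · 3 · 1 · 3 · 3
0 · 1 · 0 · 2 · 1 · 2
2 · 1 · 2 · 3 · 2 · 2
step 6: 2 · 0 · 0 · 0 · 0 · 1
0 · 0 · 1 · 2 · 3 · 1
3 · 2 · 3 · 0 · 3 · 3
2 · 2 · 3 · 1 · 3 · 3
0 · 1 · 0 · 2 · 1 · 2
2 · 1 · 2 · 3 · 2 · 3
step 7: 2 · 0 · 0 · 0 · 0 · 1
0 · 0 · 1 · 2 · 3 · 1
3 · 2 · 3 · 0 · 3 · 3
2 · 2 · 3 · 1 · 3 · 3
0 · 1 · 0 · 2 · 1 · 3
2 · 1 · 2 · 3 · 3 · 0
step 8: 2 · 0 · 0 · 0 · 0 · 1
0 · 0 · 1 · 2 · 3 · 1
3 · 2 · 3 · 0 · 3 · 3
2 · 2 · 3 · 1 · 3 · 3
0 · 1 · 0 · 2 · 1 · 3
2 · 1 · 2 · 3 · 3 · 1
step 9: 2 · 0 · 0 · 0 · 0 · 1
0 · 0 · 1 · 2 · 3 · 1
3 · 2 · 3 · 0 · 3 · 3
2 · 2 · 3 · 1 · 3 · 3
0 · 1 · 0 · 2 · 1 · 3
2 · 1 · 2 · 3 · 3 · 2
step 10: 2 · 0 · 0 · 0 · 0 · 1
0 · 0 · 1 · 2 · 3 · 1
3 · 2 · 3 · 0 · 3 · 3
2 · 2 · 3 · 1 · 3 · 3
0 · 1 · 0 · 2 · 1 · 3
2 · 1 · 2 · 3 · 3 · 3
step 11: 2 · 0 · 0 · 0 · 1 · 1
0 · 0 · 1 · 3 · 0 · 3
3 · 2 · 3 · 1 · 2 · 1
2 · 2 · 3 · 3 · 2 · 2
0 · 1 · 1 · 0 · 1 · 2
2 · 1 · 3 · 1 · 2 · 2
step 12: 2 · 0 · 0 · 0 · 1 · 1
0 · 0 · 1 · 3 · 0 · 3
3 · 2 · 3 · 1 · 2 · 1
2 · 2 · 3 · 3 · 2 · 2
0 · 1 · 1 · 0 · 1 · 2
2 · 1 · 3 · 1 · 2 · 3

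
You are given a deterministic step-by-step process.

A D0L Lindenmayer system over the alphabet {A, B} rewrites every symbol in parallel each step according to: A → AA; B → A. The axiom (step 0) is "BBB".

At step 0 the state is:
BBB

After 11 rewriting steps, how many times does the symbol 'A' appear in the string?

gen 0: BBB
gen 1: AAA
gen 2: AAAAAA
gen 3: AAAAAAAAAAAA
gen 4: AAAAAAAAAAAAAAAAAAAAAAAA
gen 5: AAAAAAAAAAAAAAAAAAAAAAAAAAAAAAAAAAAAAAAAAAAAAAAA
gen 6: AAAAAAAAAAAAAAAAAAAAAAAAAAAAAAAAAAAAAAAAAAAAAAAAAAAAAAAAAAAAAAAAAAAAAAAAAAAAAAAAAAAAAAAAAAAAAAAA
gen 7: AAAAAAAAAAAAAAAAAAAAAAAAAAAAAAAAAAAAAAAAAAAAAAAAAAAAAAAAAA…AAAAAAAAAAAAAAAAAAAAAAAAAAAAAAAAAAAAAAAAAAAAAAAAAAAAAAAAAA  (len 192)
gen 8: AAAAAAAAAAAAAAAAAAAAAAAAAAAAAAAAAAAAAAAAAAAAAAAAAAAAAAAAAA…AAAAAAAAAAAAAAAAAAAAAAAAAAAAAAAAAAAAAAAAAAAAAAAAAAAAAAAAAA  (len 384)
gen 9: AAAAAAAAAAAAAAAAAAAAAAAAAAAAAAAAAAAAAAAAAAAAAAAAAAAAAAAAAA…AAAAAAAAAAAAAAAAAAAAAAAAAAAAAAAAAAAAAAAAAAAAAAAAAAAAAAAAAA  (len 768)
gen 10: AAAAAAAAAAAAAAAAAAAAAAAAAAAAAAAAAAAAAAAAAAAAAAAAAAAAAAAAAA…AAAAAAAAAAAAAAAAAAAAAAAAAAAAAAAAAAAAAAAAAAAAAAAAAAAAAAAAAA  (len 1536)
gen 11: AAAAAAAAAAAAAAAAAAAAAAAAAAAAAAAAAAAAAAAAAAAAAAAAAAAAAAAAAA…AAAAAAAAAAAAAAAAAAAAAAAAAAAAAAAAAAAAAAAAAAAAAAAAAAAAAAAAAA  (len 3072)

3072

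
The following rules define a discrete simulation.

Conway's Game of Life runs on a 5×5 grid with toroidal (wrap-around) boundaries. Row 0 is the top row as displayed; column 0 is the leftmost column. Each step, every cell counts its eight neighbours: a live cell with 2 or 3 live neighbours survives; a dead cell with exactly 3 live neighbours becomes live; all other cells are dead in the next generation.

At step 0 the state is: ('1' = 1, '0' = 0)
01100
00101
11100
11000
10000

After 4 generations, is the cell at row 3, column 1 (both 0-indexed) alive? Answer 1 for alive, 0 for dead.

0) 01100
00101
11100
11000
10000
1) 11110
00000
00111
00101
10100
2) 10111
10000
00101
10101
10000
3) 10010
10100
00001
10001
00100
4) 00111
11010
01011
10011
11010

0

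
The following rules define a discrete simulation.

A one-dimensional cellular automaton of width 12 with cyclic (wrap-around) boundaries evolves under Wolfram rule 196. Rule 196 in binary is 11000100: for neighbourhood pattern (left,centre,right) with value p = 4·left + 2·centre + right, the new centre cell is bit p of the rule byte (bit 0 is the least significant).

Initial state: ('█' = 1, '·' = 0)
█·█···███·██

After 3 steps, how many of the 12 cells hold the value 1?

3

0) █·█···███·██
1) █·█····██··█
2) █·█·····█···
3) █·█·····█···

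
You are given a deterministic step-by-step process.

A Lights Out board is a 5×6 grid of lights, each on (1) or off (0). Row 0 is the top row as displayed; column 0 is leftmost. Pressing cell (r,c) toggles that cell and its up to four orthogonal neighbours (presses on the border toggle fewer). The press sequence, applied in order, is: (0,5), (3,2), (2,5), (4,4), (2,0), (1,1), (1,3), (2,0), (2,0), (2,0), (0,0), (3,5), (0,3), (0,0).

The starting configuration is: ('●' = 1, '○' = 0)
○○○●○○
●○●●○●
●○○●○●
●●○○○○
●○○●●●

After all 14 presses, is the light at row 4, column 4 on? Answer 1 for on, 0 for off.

[0] ○○○●○○
●○●●○●
●○○●○●
●●○○○○
●○○●●●
[1] ○○○●●●
●○●●○○
●○○●○●
●●○○○○
●○○●●●
[2] ○○○●●●
●○●●○○
●○●●○●
●○●●○○
●○●●●●
[3] ○○○●●●
●○●●○●
●○●●●○
●○●●○●
●○●●●●
[4] ○○○●●●
●○●●○●
●○●●●○
●○●●●●
●○●○○○
[5] ○○○●●●
○○●●○●
○●●●●○
○○●●●●
●○●○○○
[6] ○●○●●●
●●○●○●
○○●●●○
○○●●●●
●○●○○○
[7] ○●○○●●
●●●○●●
○○●○●○
○○●●●●
●○●○○○
[8] ○●○○●●
○●●○●●
●●●○●○
●○●●●●
●○●○○○
[9] ○●○○●●
●●●○●●
○○●○●○
○○●●●●
●○●○○○
[10] ○●○○●●
○●●○●●
●●●○●○
●○●●●●
●○●○○○
[11] ●○○○●●
●●●○●●
●●●○●○
●○●●●●
●○●○○○
[12] ●○○○●●
●●●○●●
●●●○●●
●○●●○○
●○●○○●
[13] ●○●●○●
●●●●●●
●●●○●●
●○●●○○
●○●○○●
[14] ○●●●○●
○●●●●●
●●●○●●
●○●●○○
●○●○○●

0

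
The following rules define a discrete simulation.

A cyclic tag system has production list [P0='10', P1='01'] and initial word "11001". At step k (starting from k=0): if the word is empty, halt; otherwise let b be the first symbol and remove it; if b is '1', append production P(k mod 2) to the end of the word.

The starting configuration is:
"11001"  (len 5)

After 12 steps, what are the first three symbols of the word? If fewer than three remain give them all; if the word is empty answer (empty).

110

k=0  "11001"  (len 5)
k=1  "100110"  (len 6)
k=2  "0011001"  (len 7)
k=3  "011001"  (len 6)
k=4  "11001"  (len 5)
k=5  "100110"  (len 6)
k=6  "0011001"  (len 7)
k=7  "011001"  (len 6)
k=8  "11001"  (len 5)
k=9  "100110"  (len 6)
k=10  "0011001"  (len 7)
k=11  "011001"  (len 6)
k=12  "11001"  (len 5)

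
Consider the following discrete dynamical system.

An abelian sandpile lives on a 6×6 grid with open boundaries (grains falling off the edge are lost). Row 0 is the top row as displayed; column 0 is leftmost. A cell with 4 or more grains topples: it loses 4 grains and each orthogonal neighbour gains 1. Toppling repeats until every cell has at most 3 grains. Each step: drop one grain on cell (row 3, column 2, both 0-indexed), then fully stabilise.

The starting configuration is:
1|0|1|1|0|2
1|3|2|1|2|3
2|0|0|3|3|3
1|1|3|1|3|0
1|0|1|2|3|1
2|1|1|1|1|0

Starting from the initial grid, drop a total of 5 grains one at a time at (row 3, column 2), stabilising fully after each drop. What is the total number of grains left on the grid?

56

t=0: 1|0|1|1|0|2
1|3|2|1|2|3
2|0|0|3|3|3
1|1|3|1|3|0
1|0|1|2|3|1
2|1|1|1|1|0
t=1: 1|0|1|1|0|2
1|3|2|1|2|3
2|0|1|3|3|3
1|2|0|2|3|0
1|0|2|2|3|1
2|1|1|1|1|0
t=2: 1|0|1|1|0|2
1|3|2|1|2|3
2|0|1|3|3|3
1|2|1|2|3|0
1|0|2|2|3|1
2|1|1|1|1|0
t=3: 1|0|1|1|0|2
1|3|2|1|2|3
2|0|1|3|3|3
1|2|2|2|3|0
1|0|2|2|3|1
2|1|1|1|1|0
t=4: 1|0|1|1|0|2
1|3|2|1|2|3
2|0|1|3|3|3
1|2|3|2|3|0
1|0|2|2|3|1
2|1|1|1|1|0
t=5: 1|0|1|1|0|2
1|3|2|1|2|3
2|0|2|3|3|3
1|3|0|3|3|0
1|0|3|2|3|1
2|1|1|1|1|0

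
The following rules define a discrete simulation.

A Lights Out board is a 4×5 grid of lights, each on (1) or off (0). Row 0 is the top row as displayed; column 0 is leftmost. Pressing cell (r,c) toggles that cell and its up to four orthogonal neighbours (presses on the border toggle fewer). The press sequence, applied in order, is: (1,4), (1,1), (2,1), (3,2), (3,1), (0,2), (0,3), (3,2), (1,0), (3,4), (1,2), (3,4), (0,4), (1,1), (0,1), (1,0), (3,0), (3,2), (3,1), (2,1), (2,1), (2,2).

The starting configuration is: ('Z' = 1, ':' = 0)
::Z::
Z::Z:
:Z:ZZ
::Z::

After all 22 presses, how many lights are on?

k=0  ::Z::
Z::Z:
:Z:ZZ
::Z::
k=1  ::Z:Z
Z:::Z
:Z:Z:
::Z::
k=2  :ZZ:Z
:ZZ:Z
:::Z:
::Z::
k=3  :ZZ:Z
::Z:Z
ZZZZ:
:ZZ::
k=4  :ZZ:Z
::Z:Z
ZZ:Z:
:::Z:
k=5  :ZZ:Z
::Z:Z
Z::Z:
ZZZZ:
k=6  :::ZZ
::::Z
Z::Z:
ZZZZ:
k=7  ::Z::
:::ZZ
Z::Z:
ZZZZ:
k=8  ::Z::
:::ZZ
Z:ZZ:
Z::::
k=9  Z:Z::
ZZ:ZZ
::ZZ:
Z::::
k=10  Z:Z::
ZZ:ZZ
::ZZZ
Z::ZZ
k=11  Z::::
Z:Z:Z
:::ZZ
Z::ZZ
k=12  Z::::
Z:Z:Z
:::Z:
Z::::
k=13  Z::ZZ
Z:Z::
:::Z:
Z::::
k=14  ZZ:ZZ
:Z:::
:Z:Z:
Z::::
k=15  ::ZZZ
:::::
:Z:Z:
Z::::
k=16  Z:ZZZ
ZZ:::
ZZ:Z:
Z::::
k=17  Z:ZZZ
ZZ:::
:Z:Z:
:Z:::
k=18  Z:ZZZ
ZZ:::
:ZZZ:
::ZZ:
k=19  Z:ZZZ
ZZ:::
::ZZ:
ZZ:Z:
k=20  Z:ZZZ
Z::::
ZZ:Z:
Z::Z:
k=21  Z:ZZZ
ZZ:::
::ZZ:
ZZ:Z:
k=22  Z:ZZZ
ZZZ::
:Z:::
ZZZZ:

12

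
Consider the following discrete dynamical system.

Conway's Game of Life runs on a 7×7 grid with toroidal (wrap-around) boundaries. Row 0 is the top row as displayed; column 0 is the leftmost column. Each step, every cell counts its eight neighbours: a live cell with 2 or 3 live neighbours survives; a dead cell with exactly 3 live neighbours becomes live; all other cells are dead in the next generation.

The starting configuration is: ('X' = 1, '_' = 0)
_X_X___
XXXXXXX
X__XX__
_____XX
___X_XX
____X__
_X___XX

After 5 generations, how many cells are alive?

[0] _X_X___
XXXXXXX
X__XX__
_____XX
___X_XX
____X__
_X___XX
[1] ___X___
_____XX
_______
X__X___
______X
X___X__
X_X_XX_
[2] ___X___
_______
______X
_______
X_____X
XX_XX__
_X__XXX
[3] ____XX_
_______
_______
X_____X
XX____X
_XXXX__
_X___XX
[4] ____XXX
_______
_______
_X____X
___X_XX
___XX__
XX____X
[5] _____XX
_____X_
_______
X____XX
X_XX_XX
__XXX__
X__X__X

17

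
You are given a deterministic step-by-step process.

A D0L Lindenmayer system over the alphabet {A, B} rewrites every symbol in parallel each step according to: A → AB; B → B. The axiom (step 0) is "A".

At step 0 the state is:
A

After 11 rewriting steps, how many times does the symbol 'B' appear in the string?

0) A
1) AB
2) ABB
3) ABBB
4) ABBBB
5) ABBBBB
6) ABBBBBB
7) ABBBBBBB
8) ABBBBBBBB
9) ABBBBBBBBB
10) ABBBBBBBBBB
11) ABBBBBBBBBBB

11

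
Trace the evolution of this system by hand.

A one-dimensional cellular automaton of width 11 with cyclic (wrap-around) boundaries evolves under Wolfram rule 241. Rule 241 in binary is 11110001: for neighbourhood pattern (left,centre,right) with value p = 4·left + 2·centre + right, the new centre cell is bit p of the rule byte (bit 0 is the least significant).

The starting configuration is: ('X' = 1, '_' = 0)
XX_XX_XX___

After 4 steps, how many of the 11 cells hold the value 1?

7

t=0: XX_XX_XX___
t=1: _XX_XX_XXX_
t=2: __XX_XX_XXX
t=3: X__XX_XX_XX
t=4: XX__XX_XX_X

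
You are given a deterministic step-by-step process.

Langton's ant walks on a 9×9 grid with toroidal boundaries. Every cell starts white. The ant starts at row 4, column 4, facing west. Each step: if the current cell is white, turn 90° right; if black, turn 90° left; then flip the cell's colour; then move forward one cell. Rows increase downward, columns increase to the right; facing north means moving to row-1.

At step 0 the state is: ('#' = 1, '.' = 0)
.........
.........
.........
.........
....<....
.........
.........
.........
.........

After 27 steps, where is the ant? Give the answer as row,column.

t=0: .........
.........
.........
.........
....<....
.........
.........
.........
.........
t=1: .........
.........
.........
....^....
....#....
.........
.........
.........
.........
t=2: .........
.........
.........
....#>...
....#....
.........
.........
.........
.........
t=3: .........
.........
.........
....##...
....#v...
.........
.........
.........
.........
t=4: .........
.........
.........
....##...
....<#...
.........
.........
.........
.........
t=5: .........
.........
.........
....##...
.....#...
....v....
.........
.........
.........
t=6: .........
.........
.........
....##...
.....#...
...<#....
.........
.........
.........
t=7: .........
.........
.........
....##...
...^.#...
...##....
.........
.........
.........
t=8: .........
.........
.........
....##...
...#>#...
...##....
.........
.........
.........
t=9: .........
.........
.........
....##...
...###...
...#v....
.........
.........
.........
t=10: .........
.........
.........
....##...
...###...
...#.>...
.........
.........
.........
t=11: .........
.........
.........
....##...
...###...
...#.#...
.....v...
.........
.........
t=12: .........
.........
.........
....##...
...###...
...#.#...
....<#...
.........
.........
t=13: .........
.........
.........
....##...
...###...
...#^#...
....##...
.........
.........
t=14: .........
.........
.........
....##...
...###...
...##>...
....##...
.........
.........
t=15: .........
.........
.........
....##...
...##^...
...##....
....##...
.........
.........
t=16: .........
.........
.........
....##...
...#<....
...##....
....##...
.........
.........
t=17: .........
.........
.........
....##...
...#.....
...#v....
....##...
.........
.........
t=18: .........
.........
.........
....##...
...#.....
...#.>...
....##...
.........
.........
t=19: .........
.........
.........
....##...
...#.....
...#.#...
....#v...
.........
.........
t=20: .........
.........
.........
....##...
...#.....
...#.#...
....#.>..
.........
.........
t=21: .........
.........
.........
....##...
...#.....
...#.#...
....#.#..
......v..
.........
t=22: .........
.........
.........
....##...
...#.....
...#.#...
....#.#..
.....<#..
.........
t=23: .........
.........
.........
....##...
...#.....
...#.#...
....#^#..
.....##..
.........
t=24: .........
.........
.........
....##...
...#.....
...#.#...
....##>..
.....##..
.........
t=25: .........
.........
.........
....##...
...#.....
...#.#^..
....##...
.....##..
.........
t=26: .........
.........
.........
....##...
...#.....
...#.##>.
....##...
.....##..
.........
t=27: .........
.........
.........
....##...
...#.....
...#.###.
....##.v.
.....##..
.........

6,7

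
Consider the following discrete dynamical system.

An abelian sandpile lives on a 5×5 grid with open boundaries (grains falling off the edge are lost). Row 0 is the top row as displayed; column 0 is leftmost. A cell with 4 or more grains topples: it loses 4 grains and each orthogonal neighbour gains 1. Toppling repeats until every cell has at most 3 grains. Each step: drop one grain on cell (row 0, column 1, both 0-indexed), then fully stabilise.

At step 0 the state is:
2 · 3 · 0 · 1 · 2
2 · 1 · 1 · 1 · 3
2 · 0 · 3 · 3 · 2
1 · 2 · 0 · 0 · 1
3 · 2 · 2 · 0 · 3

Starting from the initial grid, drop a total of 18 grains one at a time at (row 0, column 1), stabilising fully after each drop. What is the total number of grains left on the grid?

step 0: 2 · 3 · 0 · 1 · 2
2 · 1 · 1 · 1 · 3
2 · 0 · 3 · 3 · 2
1 · 2 · 0 · 0 · 1
3 · 2 · 2 · 0 · 3
step 1: 3 · 0 · 1 · 1 · 2
2 · 2 · 1 · 1 · 3
2 · 0 · 3 · 3 · 2
1 · 2 · 0 · 0 · 1
3 · 2 · 2 · 0 · 3
step 2: 3 · 1 · 1 · 1 · 2
2 · 2 · 1 · 1 · 3
2 · 0 · 3 · 3 · 2
1 · 2 · 0 · 0 · 1
3 · 2 · 2 · 0 · 3
step 3: 3 · 2 · 1 · 1 · 2
2 · 2 · 1 · 1 · 3
2 · 0 · 3 · 3 · 2
1 · 2 · 0 · 0 · 1
3 · 2 · 2 · 0 · 3
step 4: 3 · 3 · 1 · 1 · 2
2 · 2 · 1 · 1 · 3
2 · 0 · 3 · 3 · 2
1 · 2 · 0 · 0 · 1
3 · 2 · 2 · 0 · 3
step 5: 0 · 1 · 2 · 1 · 2
3 · 3 · 1 · 1 · 3
2 · 0 · 3 · 3 · 2
1 · 2 · 0 · 0 · 1
3 · 2 · 2 · 0 · 3
step 6: 0 · 2 · 2 · 1 · 2
3 · 3 · 1 · 1 · 3
2 · 0 · 3 · 3 · 2
1 · 2 · 0 · 0 · 1
3 · 2 · 2 · 0 · 3
step 7: 0 · 3 · 2 · 1 · 2
3 · 3 · 1 · 1 · 3
2 · 0 · 3 · 3 · 2
1 · 2 · 0 · 0 · 1
3 · 2 · 2 · 0 · 3
step 8: 2 · 1 · 3 · 1 · 2
0 · 1 · 2 · 1 · 3
3 · 1 · 3 · 3 · 2
1 · 2 · 0 · 0 · 1
3 · 2 · 2 · 0 · 3
step 9: 2 · 2 · 3 · 1 · 2
0 · 1 · 2 · 1 · 3
3 · 1 · 3 · 3 · 2
1 · 2 · 0 · 0 · 1
3 · 2 · 2 · 0 · 3
step 10: 2 · 3 · 3 · 1 · 2
0 · 1 · 2 · 1 · 3
3 · 1 · 3 · 3 · 2
1 · 2 · 0 · 0 · 1
3 · 2 · 2 · 0 · 3
step 11: 3 · 1 · 0 · 2 · 2
0 · 2 · 3 · 1 · 3
3 · 1 · 3 · 3 · 2
1 · 2 · 0 · 0 · 1
3 · 2 · 2 · 0 · 3
step 12: 3 · 2 · 0 · 2 · 2
0 · 2 · 3 · 1 · 3
3 · 1 · 3 · 3 · 2
1 · 2 · 0 · 0 · 1
3 · 2 · 2 · 0 · 3
step 13: 3 · 3 · 0 · 2 · 2
0 · 2 · 3 · 1 · 3
3 · 1 · 3 · 3 · 2
1 · 2 · 0 · 0 · 1
3 · 2 · 2 · 0 · 3
step 14: 0 · 1 · 1 · 2 · 2
1 · 3 · 3 · 1 · 3
3 · 1 · 3 · 3 · 2
1 · 2 · 0 · 0 · 1
3 · 2 · 2 · 0 · 3
step 15: 0 · 2 · 1 · 2 · 2
1 · 3 · 3 · 1 · 3
3 · 1 · 3 · 3 · 2
1 · 2 · 0 · 0 · 1
3 · 2 · 2 · 0 · 3
step 16: 0 · 3 · 1 · 2 · 2
1 · 3 · 3 · 1 · 3
3 · 1 · 3 · 3 · 2
1 · 2 · 0 · 0 · 1
3 · 2 · 2 · 0 · 3
step 17: 1 · 1 · 3 · 2 · 2
2 · 1 · 1 · 3 · 3
3 · 3 · 1 · 0 · 3
1 · 2 · 1 · 1 · 1
3 · 2 · 2 · 0 · 3
step 18: 1 · 2 · 3 · 2 · 2
2 · 1 · 1 · 3 · 3
3 · 3 · 1 · 0 · 3
1 · 2 · 1 · 1 · 1
3 · 2 · 2 · 0 · 3

46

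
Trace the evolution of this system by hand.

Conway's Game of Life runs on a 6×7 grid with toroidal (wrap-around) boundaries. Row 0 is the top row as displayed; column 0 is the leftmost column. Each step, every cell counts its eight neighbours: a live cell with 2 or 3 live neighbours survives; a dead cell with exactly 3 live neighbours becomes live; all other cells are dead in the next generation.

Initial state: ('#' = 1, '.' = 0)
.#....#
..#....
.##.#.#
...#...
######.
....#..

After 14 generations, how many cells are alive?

0) .#....#
..#....
.##.#.#
...#...
######.
....#..
1) .......
..##.#.
.##....
......#
.##..#.
....#.#
2) ...###.
.###...
.###...
#......
#....##
.....#.
3) ...#.#.
.#.....
#..#...
#.#....
#....#.
.......
4) .......
..#.#..
#.#....
#......
.#....#
....#.#
5) ...#.#.
.#.#...
...#...
#.....#
.....##
#....#.
6) ..#...#
...#...
#.#....
#....##
.....#.
.....#.
7) .......
.###...
##.....
##...#.
....##.
.....##
8) ..#....
###....
......#
##..##.
#...#..
....###
9) #.##.##
###....
..#..##
##..##.
##.#...
...####
10) .......
....#..
..####.
...###.
.#.#...
.......
11) .......
....##.
..#....
.....#.
..##...
.......
12) .......
.......
....##.
..##...
.......
.......
13) .......
.......
...##..
...##..
.......
.......
14) .......
.......
...##..
...##..
.......
.......

4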